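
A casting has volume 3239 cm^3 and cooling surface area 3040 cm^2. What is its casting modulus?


Formula: Casting Modulus M = V / A
M = 3239 cm^3 / 3040 cm^2 = 1.0655 cm


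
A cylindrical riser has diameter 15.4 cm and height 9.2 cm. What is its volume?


Formula: V = pi * (D/2)^2 * H  (cylinder volume)
Radius = D/2 = 15.4/2 = 7.7 cm
V = pi * 7.7^2 * 9.2 = 1713.6383 cm^3


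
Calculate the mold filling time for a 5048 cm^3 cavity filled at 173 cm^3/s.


Formula: t_fill = V_mold / Q_flow
t = 5048 cm^3 / 173 cm^3/s = 29.1792 s

29.1792 s


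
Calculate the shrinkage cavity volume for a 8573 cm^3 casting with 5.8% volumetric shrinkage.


Formula: V_shrink = V_casting * shrinkage_pct / 100
V_shrink = 8573 cm^3 * 5.8 / 100 = 497.2340 cm^3

Final answer: 497.2340 cm^3


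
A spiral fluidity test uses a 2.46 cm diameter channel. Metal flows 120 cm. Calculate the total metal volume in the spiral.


Formula: V = pi * (d/2)^2 * L  (cylinder volume)
Radius = 2.46/2 = 1.23 cm
V = pi * 1.23^2 * 120 = 570.3499 cm^3

Answer: 570.3499 cm^3


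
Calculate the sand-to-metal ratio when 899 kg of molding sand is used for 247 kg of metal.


Formula: Sand-to-Metal Ratio = W_sand / W_metal
Ratio = 899 kg / 247 kg = 3.6397

Final answer: 3.6397


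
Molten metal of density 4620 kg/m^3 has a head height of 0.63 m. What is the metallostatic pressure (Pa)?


Formula: P = rho * g * h
rho * g = 4620 * 9.81 = 45322.2 N/m^3
P = 45322.2 * 0.63 = 28552.9860 Pa

28552.9860 Pa


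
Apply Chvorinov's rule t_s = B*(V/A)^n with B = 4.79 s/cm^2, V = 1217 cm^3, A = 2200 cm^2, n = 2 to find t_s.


Formula: t_s = B * (V/A)^n  (Chvorinov's rule, n=2)
Modulus M = V/A = 1217/2200 = 0.553182 cm
M^2 = 0.553182^2 = 0.306010 cm^2
t_s = 4.79 * 0.306010 = 1.4658 s

1.4658 s


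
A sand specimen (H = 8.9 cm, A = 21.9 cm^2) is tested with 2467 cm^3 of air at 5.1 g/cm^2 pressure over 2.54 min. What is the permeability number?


Formula: Permeability Number P = (V * H) / (p * A * t)
Numerator: V * H = 2467 * 8.9 = 21956.3
Denominator: p * A * t = 5.1 * 21.9 * 2.54 = 283.6926
P = 21956.3 / 283.6926 = 77.3947

Final answer: 77.3947


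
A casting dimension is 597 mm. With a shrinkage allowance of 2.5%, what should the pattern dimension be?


Formula: L_pattern = L_casting * (1 + shrinkage_rate/100)
Shrinkage factor = 1 + 2.5/100 = 1.025
L_pattern = 597 mm * 1.025 = 611.9250 mm

611.9250 mm


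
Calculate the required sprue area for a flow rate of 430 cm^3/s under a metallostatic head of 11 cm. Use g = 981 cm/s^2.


Formula: v = sqrt(2*g*h), A = Q/v
Velocity: v = sqrt(2 * 981 * 11) = sqrt(21582) = 146.9081 cm/s
Sprue area: A = Q / v = 430 / 146.9081 = 2.9270 cm^2

Final answer: 2.9270 cm^2


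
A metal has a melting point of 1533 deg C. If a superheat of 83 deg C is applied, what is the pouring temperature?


Formula: T_pour = T_melt + Superheat
T_pour = 1533 + 83 = 1616 deg C

Final answer: 1616 deg C


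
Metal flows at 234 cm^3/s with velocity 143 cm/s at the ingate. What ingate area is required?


Formula: A_ingate = Q / v  (continuity equation)
A = 234 cm^3/s / 143 cm/s = 1.6364 cm^2

Final answer: 1.6364 cm^2


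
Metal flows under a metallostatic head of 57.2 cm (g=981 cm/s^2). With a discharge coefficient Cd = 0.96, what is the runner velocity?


Formula: v = Cd * sqrt(2 * g * h)  (Torricelli with discharge coefficient)
2*g*h = 2 * 981 * 57.2 = 112226.4 cm^2/s^2
sqrt(112226.4) = 335.00209 cm/s
v = 0.96 * 335.00209 = 321.6020 cm/s

Final answer: 321.6020 cm/s


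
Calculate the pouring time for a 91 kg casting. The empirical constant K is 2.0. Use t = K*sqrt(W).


Formula: t = K * sqrt(W)
sqrt(W) = sqrt(91) = 9.53939
t = 2.0 * 9.53939 = 19.0788 s

19.0788 s


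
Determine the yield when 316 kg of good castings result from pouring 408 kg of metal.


Formula: Casting Yield = (W_good / W_total) * 100
Yield = (316 kg / 408 kg) * 100 = 77.4510%

77.4510%


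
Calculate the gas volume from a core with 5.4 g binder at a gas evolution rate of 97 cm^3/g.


Formula: V_gas = W_binder * gas_evolution_rate
V = 5.4 g * 97 cm^3/g = 523.8000 cm^3

Answer: 523.8000 cm^3


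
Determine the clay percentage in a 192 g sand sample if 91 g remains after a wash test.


Formula: Clay% = (W_total - W_washed) / W_total * 100
Clay mass = 192 - 91 = 101 g
Clay% = 101 / 192 * 100 = 52.6042%

Answer: 52.6042%


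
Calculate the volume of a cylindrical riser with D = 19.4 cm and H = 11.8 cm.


Formula: V = pi * (D/2)^2 * H  (cylinder volume)
Radius = D/2 = 19.4/2 = 9.7 cm
V = pi * 9.7^2 * 11.8 = 3487.9909 cm^3

Final answer: 3487.9909 cm^3


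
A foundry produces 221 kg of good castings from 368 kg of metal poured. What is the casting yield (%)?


Formula: Casting Yield = (W_good / W_total) * 100
Yield = (221 kg / 368 kg) * 100 = 60.0543%


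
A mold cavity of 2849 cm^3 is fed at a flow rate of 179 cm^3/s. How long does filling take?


Formula: t_fill = V_mold / Q_flow
t = 2849 cm^3 / 179 cm^3/s = 15.9162 s

Final answer: 15.9162 s


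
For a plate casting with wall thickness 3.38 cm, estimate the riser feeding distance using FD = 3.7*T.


Formula: FD = 3.7 * T  (riser feeding-distance rule)
FD = 3.7 * 3.38 cm = 12.5060 cm

Final answer: 12.5060 cm


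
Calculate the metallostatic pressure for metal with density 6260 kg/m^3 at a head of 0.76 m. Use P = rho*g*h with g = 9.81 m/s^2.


Formula: P = rho * g * h
rho * g = 6260 * 9.81 = 61410.6 N/m^3
P = 61410.6 * 0.76 = 46672.0560 Pa

46672.0560 Pa


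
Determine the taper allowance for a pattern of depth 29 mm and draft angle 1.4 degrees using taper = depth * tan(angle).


Formula: taper = depth * tan(draft_angle)
tan(1.4 deg) = 0.0244395
taper = 29 mm * 0.0244395 = 0.7087 mm

0.7087 mm


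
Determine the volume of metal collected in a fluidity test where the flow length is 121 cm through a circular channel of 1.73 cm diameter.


Formula: V = pi * (d/2)^2 * L  (cylinder volume)
Radius = 1.73/2 = 0.865 cm
V = pi * 0.865^2 * 121 = 284.4248 cm^3

Answer: 284.4248 cm^3


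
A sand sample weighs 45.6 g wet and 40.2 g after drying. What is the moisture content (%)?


Formula: MC = (W_wet - W_dry) / W_wet * 100
Water mass = 45.6 - 40.2 = 5.4 g
MC = 5.4 / 45.6 * 100 = 11.8421%

Answer: 11.8421%


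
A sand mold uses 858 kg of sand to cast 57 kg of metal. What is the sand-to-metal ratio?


Formula: Sand-to-Metal Ratio = W_sand / W_metal
Ratio = 858 kg / 57 kg = 15.0526

15.0526


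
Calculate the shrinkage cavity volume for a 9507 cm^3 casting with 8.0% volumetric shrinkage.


Formula: V_shrink = V_casting * shrinkage_pct / 100
V_shrink = 9507 cm^3 * 8.0 / 100 = 760.5600 cm^3


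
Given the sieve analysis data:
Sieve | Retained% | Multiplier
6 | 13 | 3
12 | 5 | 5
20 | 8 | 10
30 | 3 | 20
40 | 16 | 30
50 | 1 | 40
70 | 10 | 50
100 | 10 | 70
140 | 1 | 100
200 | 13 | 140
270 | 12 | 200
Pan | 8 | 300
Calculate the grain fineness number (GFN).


Formula: GFN = sum(pct * multiplier) / sum(pct)
sum(pct * multiplier) = 8644
sum(pct) = 100
GFN = 8644 / 100 = 86.44


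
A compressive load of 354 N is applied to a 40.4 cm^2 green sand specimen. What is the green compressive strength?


Formula: Compressive Strength = Force / Area
Strength = 354 N / 40.4 cm^2 = 8.7624 N/cm^2


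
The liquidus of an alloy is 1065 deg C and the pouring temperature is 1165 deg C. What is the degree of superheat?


Formula: Superheat = T_pour - T_melt
Superheat = 1165 - 1065 = 100 deg C

100 deg C


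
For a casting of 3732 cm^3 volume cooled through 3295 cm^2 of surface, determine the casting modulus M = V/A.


Formula: Casting Modulus M = V / A
M = 3732 cm^3 / 3295 cm^2 = 1.1326 cm

Answer: 1.1326 cm


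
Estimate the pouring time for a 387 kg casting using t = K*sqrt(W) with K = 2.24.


Formula: t = K * sqrt(W)
sqrt(W) = sqrt(387) = 19.67232
t = 2.24 * 19.67232 = 44.0660 s

Final answer: 44.0660 s


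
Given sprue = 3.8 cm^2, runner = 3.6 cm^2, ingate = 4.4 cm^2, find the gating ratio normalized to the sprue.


Sprue:Runner:Ingate = 1 : 3.6/3.8 : 4.4/3.8 = 1:0.95:1.16

1:0.95:1.16


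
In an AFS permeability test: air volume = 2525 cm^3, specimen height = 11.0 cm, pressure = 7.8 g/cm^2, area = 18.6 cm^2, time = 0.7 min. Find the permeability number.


Formula: Permeability Number P = (V * H) / (p * A * t)
Numerator: V * H = 2525 * 11.0 = 27775.0
Denominator: p * A * t = 7.8 * 18.6 * 0.7 = 101.556
P = 27775.0 / 101.556 = 273.4944


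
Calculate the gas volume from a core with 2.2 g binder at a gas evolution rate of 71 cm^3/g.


Formula: V_gas = W_binder * gas_evolution_rate
V = 2.2 g * 71 cm^3/g = 156.2000 cm^3

Final answer: 156.2000 cm^3


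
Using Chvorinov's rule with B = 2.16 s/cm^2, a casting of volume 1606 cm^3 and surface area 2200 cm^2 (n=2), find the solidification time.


Formula: t_s = B * (V/A)^n  (Chvorinov's rule, n=2)
Modulus M = V/A = 1606/2200 = 0.730000 cm
M^2 = 0.730000^2 = 0.532900 cm^2
t_s = 2.16 * 0.532900 = 1.1511 s


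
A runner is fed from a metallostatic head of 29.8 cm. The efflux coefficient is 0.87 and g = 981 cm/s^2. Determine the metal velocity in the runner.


Formula: v = Cd * sqrt(2 * g * h)  (Torricelli with discharge coefficient)
2*g*h = 2 * 981 * 29.8 = 58467.6 cm^2/s^2
sqrt(58467.6) = 241.80074 cm/s
v = 0.87 * 241.80074 = 210.3666 cm/s

Final answer: 210.3666 cm/s


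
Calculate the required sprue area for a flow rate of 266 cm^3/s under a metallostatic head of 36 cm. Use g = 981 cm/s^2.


Formula: v = sqrt(2*g*h), A = Q/v
Velocity: v = sqrt(2 * 981 * 36) = sqrt(70632) = 265.7668 cm/s
Sprue area: A = Q / v = 266 / 265.7668 = 1.0009 cm^2


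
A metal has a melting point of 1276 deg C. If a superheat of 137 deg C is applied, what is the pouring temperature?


Formula: T_pour = T_melt + Superheat
T_pour = 1276 + 137 = 1413 deg C

Answer: 1413 deg C


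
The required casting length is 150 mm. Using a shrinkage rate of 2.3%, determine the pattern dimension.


Formula: L_pattern = L_casting * (1 + shrinkage_rate/100)
Shrinkage factor = 1 + 2.3/100 = 1.023
L_pattern = 150 mm * 1.023 = 153.4500 mm

Answer: 153.4500 mm


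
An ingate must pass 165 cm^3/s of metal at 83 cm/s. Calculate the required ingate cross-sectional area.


Formula: A_ingate = Q / v  (continuity equation)
A = 165 cm^3/s / 83 cm/s = 1.9880 cm^2

1.9880 cm^2


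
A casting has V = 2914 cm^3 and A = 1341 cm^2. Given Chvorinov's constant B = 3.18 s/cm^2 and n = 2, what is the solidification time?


Formula: t_s = B * (V/A)^n  (Chvorinov's rule, n=2)
Modulus M = V/A = 2914/1341 = 2.173005 cm
M^2 = 2.173005^2 = 4.721951 cm^2
t_s = 3.18 * 4.721951 = 15.0158 s

15.0158 s


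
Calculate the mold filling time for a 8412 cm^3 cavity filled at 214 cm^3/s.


Formula: t_fill = V_mold / Q_flow
t = 8412 cm^3 / 214 cm^3/s = 39.3084 s

Answer: 39.3084 s


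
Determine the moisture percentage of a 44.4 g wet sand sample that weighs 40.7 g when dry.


Formula: MC = (W_wet - W_dry) / W_wet * 100
Water mass = 44.4 - 40.7 = 3.7 g
MC = 3.7 / 44.4 * 100 = 8.3333%

Final answer: 8.3333%


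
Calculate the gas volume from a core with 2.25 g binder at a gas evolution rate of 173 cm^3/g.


Formula: V_gas = W_binder * gas_evolution_rate
V = 2.25 g * 173 cm^3/g = 389.2500 cm^3

Final answer: 389.2500 cm^3


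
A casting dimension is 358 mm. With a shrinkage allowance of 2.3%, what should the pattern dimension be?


Formula: L_pattern = L_casting * (1 + shrinkage_rate/100)
Shrinkage factor = 1 + 2.3/100 = 1.023
L_pattern = 358 mm * 1.023 = 366.2340 mm

Answer: 366.2340 mm


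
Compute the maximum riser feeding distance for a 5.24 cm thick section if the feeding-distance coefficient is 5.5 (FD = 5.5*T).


Formula: FD = 5.5 * T  (riser feeding-distance rule)
FD = 5.5 * 5.24 cm = 28.8200 cm

Final answer: 28.8200 cm


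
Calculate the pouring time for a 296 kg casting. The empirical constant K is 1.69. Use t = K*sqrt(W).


Formula: t = K * sqrt(W)
sqrt(W) = sqrt(296) = 17.20465
t = 1.69 * 17.20465 = 29.0759 s

Final answer: 29.0759 s


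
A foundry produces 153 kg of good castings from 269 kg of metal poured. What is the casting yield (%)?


Formula: Casting Yield = (W_good / W_total) * 100
Yield = (153 kg / 269 kg) * 100 = 56.8773%

Answer: 56.8773%


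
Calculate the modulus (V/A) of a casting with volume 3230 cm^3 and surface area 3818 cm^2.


Formula: Casting Modulus M = V / A
M = 3230 cm^3 / 3818 cm^2 = 0.8460 cm

Answer: 0.8460 cm


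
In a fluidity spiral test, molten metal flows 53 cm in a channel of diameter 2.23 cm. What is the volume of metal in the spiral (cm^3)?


Formula: V = pi * (d/2)^2 * L  (cylinder volume)
Radius = 2.23/2 = 1.115 cm
V = pi * 1.115^2 * 53 = 207.0024 cm^3

Answer: 207.0024 cm^3


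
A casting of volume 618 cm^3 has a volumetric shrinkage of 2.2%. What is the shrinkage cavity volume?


Formula: V_shrink = V_casting * shrinkage_pct / 100
V_shrink = 618 cm^3 * 2.2 / 100 = 13.5960 cm^3

13.5960 cm^3


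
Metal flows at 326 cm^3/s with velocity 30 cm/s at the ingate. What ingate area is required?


Formula: A_ingate = Q / v  (continuity equation)
A = 326 cm^3/s / 30 cm/s = 10.8667 cm^2

Final answer: 10.8667 cm^2


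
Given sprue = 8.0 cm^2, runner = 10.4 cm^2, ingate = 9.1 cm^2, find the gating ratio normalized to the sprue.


Sprue:Runner:Ingate = 1 : 10.4/8.0 : 9.1/8.0 = 1:1.30:1.14


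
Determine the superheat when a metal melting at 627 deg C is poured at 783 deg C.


Formula: Superheat = T_pour - T_melt
Superheat = 783 - 627 = 156 deg C

156 deg C


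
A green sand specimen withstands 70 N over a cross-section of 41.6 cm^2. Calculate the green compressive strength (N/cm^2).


Formula: Compressive Strength = Force / Area
Strength = 70 N / 41.6 cm^2 = 1.6827 N/cm^2

Answer: 1.6827 N/cm^2


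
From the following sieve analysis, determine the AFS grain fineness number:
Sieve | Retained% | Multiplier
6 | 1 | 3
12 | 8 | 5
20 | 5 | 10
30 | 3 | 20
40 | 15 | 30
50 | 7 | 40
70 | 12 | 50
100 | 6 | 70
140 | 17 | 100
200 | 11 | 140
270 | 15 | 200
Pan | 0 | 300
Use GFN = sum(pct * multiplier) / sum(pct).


Formula: GFN = sum(pct * multiplier) / sum(pct)
sum(pct * multiplier) = 8143
sum(pct) = 100
GFN = 8143 / 100 = 81.43


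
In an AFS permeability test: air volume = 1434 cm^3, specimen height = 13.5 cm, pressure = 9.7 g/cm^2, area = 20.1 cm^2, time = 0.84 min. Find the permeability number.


Formula: Permeability Number P = (V * H) / (p * A * t)
Numerator: V * H = 1434 * 13.5 = 19359.0
Denominator: p * A * t = 9.7 * 20.1 * 0.84 = 163.7748
P = 19359.0 / 163.7748 = 118.2050


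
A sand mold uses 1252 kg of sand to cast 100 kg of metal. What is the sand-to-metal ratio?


Formula: Sand-to-Metal Ratio = W_sand / W_metal
Ratio = 1252 kg / 100 kg = 12.5200

Answer: 12.5200


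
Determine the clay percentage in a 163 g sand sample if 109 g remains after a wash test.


Formula: Clay% = (W_total - W_washed) / W_total * 100
Clay mass = 163 - 109 = 54 g
Clay% = 54 / 163 * 100 = 33.1288%

Answer: 33.1288%


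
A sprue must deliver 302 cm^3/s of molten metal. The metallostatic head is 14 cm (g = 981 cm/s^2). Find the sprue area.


Formula: v = sqrt(2*g*h), A = Q/v
Velocity: v = sqrt(2 * 981 * 14) = sqrt(27468) = 165.7347 cm/s
Sprue area: A = Q / v = 302 / 165.7347 = 1.8222 cm^2

Final answer: 1.8222 cm^2


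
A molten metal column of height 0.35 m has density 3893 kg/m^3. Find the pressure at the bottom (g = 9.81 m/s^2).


Formula: P = rho * g * h
rho * g = 3893 * 9.81 = 38190.33 N/m^3
P = 38190.33 * 0.35 = 13366.6155 Pa


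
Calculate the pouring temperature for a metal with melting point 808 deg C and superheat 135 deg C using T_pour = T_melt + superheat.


Formula: T_pour = T_melt + Superheat
T_pour = 808 + 135 = 943 deg C

Answer: 943 deg C


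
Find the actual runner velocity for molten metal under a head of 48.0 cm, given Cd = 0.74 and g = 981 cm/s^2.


Formula: v = Cd * sqrt(2 * g * h)  (Torricelli with discharge coefficient)
2*g*h = 2 * 981 * 48.0 = 94176.0 cm^2/s^2
sqrt(94176.0) = 306.88108 cm/s
v = 0.74 * 306.88108 = 227.0920 cm/s

Final answer: 227.0920 cm/s


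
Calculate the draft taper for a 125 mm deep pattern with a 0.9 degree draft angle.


Formula: taper = depth * tan(draft_angle)
tan(0.9 deg) = 0.0157093
taper = 125 mm * 0.0157093 = 1.9637 mm

1.9637 mm


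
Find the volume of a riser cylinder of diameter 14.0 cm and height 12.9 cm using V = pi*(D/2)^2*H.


Formula: V = pi * (D/2)^2 * H  (cylinder volume)
Radius = D/2 = 14.0/2 = 7.0 cm
V = pi * 7.0^2 * 12.9 = 1985.8007 cm^3

Answer: 1985.8007 cm^3


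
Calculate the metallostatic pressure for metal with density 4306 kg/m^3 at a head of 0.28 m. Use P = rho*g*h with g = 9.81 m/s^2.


Formula: P = rho * g * h
rho * g = 4306 * 9.81 = 42241.86 N/m^3
P = 42241.86 * 0.28 = 11827.7208 Pa

11827.7208 Pa


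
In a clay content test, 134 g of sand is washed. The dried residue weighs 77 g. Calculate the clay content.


Formula: Clay% = (W_total - W_washed) / W_total * 100
Clay mass = 134 - 77 = 57 g
Clay% = 57 / 134 * 100 = 42.5373%

Final answer: 42.5373%


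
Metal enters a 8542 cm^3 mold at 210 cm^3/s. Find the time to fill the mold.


Formula: t_fill = V_mold / Q_flow
t = 8542 cm^3 / 210 cm^3/s = 40.6762 s

40.6762 s


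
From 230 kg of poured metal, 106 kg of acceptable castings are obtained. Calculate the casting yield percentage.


Formula: Casting Yield = (W_good / W_total) * 100
Yield = (106 kg / 230 kg) * 100 = 46.0870%

Final answer: 46.0870%


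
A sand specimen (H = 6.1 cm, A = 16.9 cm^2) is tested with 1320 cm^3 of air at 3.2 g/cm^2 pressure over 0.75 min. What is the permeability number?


Formula: Permeability Number P = (V * H) / (p * A * t)
Numerator: V * H = 1320 * 6.1 = 8052.0
Denominator: p * A * t = 3.2 * 16.9 * 0.75 = 40.56
P = 8052.0 / 40.56 = 198.5207


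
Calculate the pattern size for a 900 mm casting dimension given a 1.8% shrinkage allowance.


Formula: L_pattern = L_casting * (1 + shrinkage_rate/100)
Shrinkage factor = 1 + 1.8/100 = 1.018
L_pattern = 900 mm * 1.018 = 916.2000 mm

916.2000 mm


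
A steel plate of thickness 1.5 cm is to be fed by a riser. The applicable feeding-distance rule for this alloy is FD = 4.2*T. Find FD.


Formula: FD = 4.2 * T  (riser feeding-distance rule)
FD = 4.2 * 1.5 cm = 6.3000 cm


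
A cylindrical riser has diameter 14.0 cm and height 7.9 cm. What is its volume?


Formula: V = pi * (D/2)^2 * H  (cylinder volume)
Radius = D/2 = 14.0/2 = 7.0 cm
V = pi * 7.0^2 * 7.9 = 1216.1105 cm^3

Final answer: 1216.1105 cm^3


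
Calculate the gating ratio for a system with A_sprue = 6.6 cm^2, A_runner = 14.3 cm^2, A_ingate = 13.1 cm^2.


Sprue:Runner:Ingate = 1 : 14.3/6.6 : 13.1/6.6 = 1:2.17:1.98


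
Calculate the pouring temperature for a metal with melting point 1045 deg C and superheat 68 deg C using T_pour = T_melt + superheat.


Formula: T_pour = T_melt + Superheat
T_pour = 1045 + 68 = 1113 deg C

1113 deg C


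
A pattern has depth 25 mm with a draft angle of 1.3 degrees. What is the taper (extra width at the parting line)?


Formula: taper = depth * tan(draft_angle)
tan(1.3 deg) = 0.0226932
taper = 25 mm * 0.0226932 = 0.5673 mm

0.5673 mm


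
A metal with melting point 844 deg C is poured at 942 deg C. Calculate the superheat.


Formula: Superheat = T_pour - T_melt
Superheat = 942 - 844 = 98 deg C

Final answer: 98 deg C


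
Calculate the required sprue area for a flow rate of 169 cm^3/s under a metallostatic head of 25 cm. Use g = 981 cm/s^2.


Formula: v = sqrt(2*g*h), A = Q/v
Velocity: v = sqrt(2 * 981 * 25) = sqrt(49050) = 221.4723 cm/s
Sprue area: A = Q / v = 169 / 221.4723 = 0.7631 cm^2

Answer: 0.7631 cm^2


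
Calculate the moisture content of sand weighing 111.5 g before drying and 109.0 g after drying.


Formula: MC = (W_wet - W_dry) / W_wet * 100
Water mass = 111.5 - 109.0 = 2.5 g
MC = 2.5 / 111.5 * 100 = 2.2422%

Final answer: 2.2422%


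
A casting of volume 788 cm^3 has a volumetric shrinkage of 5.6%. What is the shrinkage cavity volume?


Formula: V_shrink = V_casting * shrinkage_pct / 100
V_shrink = 788 cm^3 * 5.6 / 100 = 44.1280 cm^3

Final answer: 44.1280 cm^3


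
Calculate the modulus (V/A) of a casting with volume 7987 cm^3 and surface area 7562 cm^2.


Formula: Casting Modulus M = V / A
M = 7987 cm^3 / 7562 cm^2 = 1.0562 cm

1.0562 cm


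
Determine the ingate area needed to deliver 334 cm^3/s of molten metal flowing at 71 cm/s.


Formula: A_ingate = Q / v  (continuity equation)
A = 334 cm^3/s / 71 cm/s = 4.7042 cm^2


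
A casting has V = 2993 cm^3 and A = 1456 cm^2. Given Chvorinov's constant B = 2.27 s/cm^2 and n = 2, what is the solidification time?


Formula: t_s = B * (V/A)^n  (Chvorinov's rule, n=2)
Modulus M = V/A = 2993/1456 = 2.055632 cm
M^2 = 2.055632^2 = 4.225623 cm^2
t_s = 2.27 * 4.225623 = 9.5922 s

Answer: 9.5922 s


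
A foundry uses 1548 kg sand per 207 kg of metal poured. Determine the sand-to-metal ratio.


Formula: Sand-to-Metal Ratio = W_sand / W_metal
Ratio = 1548 kg / 207 kg = 7.4783


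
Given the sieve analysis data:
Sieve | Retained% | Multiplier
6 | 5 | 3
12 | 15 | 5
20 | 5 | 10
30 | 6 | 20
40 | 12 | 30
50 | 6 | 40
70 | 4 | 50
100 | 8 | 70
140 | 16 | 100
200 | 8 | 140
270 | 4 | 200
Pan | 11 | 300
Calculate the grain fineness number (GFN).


Formula: GFN = sum(pct * multiplier) / sum(pct)
sum(pct * multiplier) = 8440
sum(pct) = 100
GFN = 8440 / 100 = 84.40

Answer: 84.40


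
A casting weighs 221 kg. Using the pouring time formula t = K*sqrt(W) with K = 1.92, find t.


Formula: t = K * sqrt(W)
sqrt(W) = sqrt(221) = 14.86607
t = 1.92 * 14.86607 = 28.5429 s

28.5429 s


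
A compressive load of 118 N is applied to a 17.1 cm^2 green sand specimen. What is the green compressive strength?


Formula: Compressive Strength = Force / Area
Strength = 118 N / 17.1 cm^2 = 6.9006 N/cm^2

Answer: 6.9006 N/cm^2


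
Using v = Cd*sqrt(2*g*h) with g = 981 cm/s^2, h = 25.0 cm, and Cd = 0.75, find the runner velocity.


Formula: v = Cd * sqrt(2 * g * h)  (Torricelli with discharge coefficient)
2*g*h = 2 * 981 * 25.0 = 49050.0 cm^2/s^2
sqrt(49050.0) = 221.47235 cm/s
v = 0.75 * 221.47235 = 166.1043 cm/s

166.1043 cm/s


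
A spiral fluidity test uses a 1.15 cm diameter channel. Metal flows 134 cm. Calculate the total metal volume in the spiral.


Formula: V = pi * (d/2)^2 * L  (cylinder volume)
Radius = 1.15/2 = 0.575 cm
V = pi * 0.575^2 * 134 = 139.1843 cm^3

139.1843 cm^3


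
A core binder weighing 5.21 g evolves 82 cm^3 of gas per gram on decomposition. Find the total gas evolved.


Formula: V_gas = W_binder * gas_evolution_rate
V = 5.21 g * 82 cm^3/g = 427.2200 cm^3


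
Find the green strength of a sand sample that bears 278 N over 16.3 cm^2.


Formula: Compressive Strength = Force / Area
Strength = 278 N / 16.3 cm^2 = 17.0552 N/cm^2

17.0552 N/cm^2


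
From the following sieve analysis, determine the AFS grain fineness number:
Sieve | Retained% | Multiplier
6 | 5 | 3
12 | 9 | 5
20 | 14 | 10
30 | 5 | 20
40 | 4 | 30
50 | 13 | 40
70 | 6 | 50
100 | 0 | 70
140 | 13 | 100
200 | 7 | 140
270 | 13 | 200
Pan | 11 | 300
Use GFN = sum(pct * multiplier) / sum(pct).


Formula: GFN = sum(pct * multiplier) / sum(pct)
sum(pct * multiplier) = 9420
sum(pct) = 100
GFN = 9420 / 100 = 94.20

Answer: 94.20


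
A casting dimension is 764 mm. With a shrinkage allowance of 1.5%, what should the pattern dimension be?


Formula: L_pattern = L_casting * (1 + shrinkage_rate/100)
Shrinkage factor = 1 + 1.5/100 = 1.015
L_pattern = 764 mm * 1.015 = 775.4600 mm

775.4600 mm


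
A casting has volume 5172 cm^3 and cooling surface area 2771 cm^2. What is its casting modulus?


Formula: Casting Modulus M = V / A
M = 5172 cm^3 / 2771 cm^2 = 1.8665 cm

Answer: 1.8665 cm


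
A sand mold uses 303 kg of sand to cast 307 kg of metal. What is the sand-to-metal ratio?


Formula: Sand-to-Metal Ratio = W_sand / W_metal
Ratio = 303 kg / 307 kg = 0.9870

Answer: 0.9870


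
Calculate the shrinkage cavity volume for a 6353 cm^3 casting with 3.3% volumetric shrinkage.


Formula: V_shrink = V_casting * shrinkage_pct / 100
V_shrink = 6353 cm^3 * 3.3 / 100 = 209.6490 cm^3

Answer: 209.6490 cm^3


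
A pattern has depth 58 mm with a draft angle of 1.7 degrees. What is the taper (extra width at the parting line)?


Formula: taper = depth * tan(draft_angle)
tan(1.7 deg) = 0.0296793
taper = 58 mm * 0.0296793 = 1.7214 mm

Answer: 1.7214 mm


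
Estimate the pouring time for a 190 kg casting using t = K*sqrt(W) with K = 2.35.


Formula: t = K * sqrt(W)
sqrt(W) = sqrt(190) = 13.78405
t = 2.35 * 13.78405 = 32.3925 s


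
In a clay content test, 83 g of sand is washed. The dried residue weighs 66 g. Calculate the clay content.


Formula: Clay% = (W_total - W_washed) / W_total * 100
Clay mass = 83 - 66 = 17 g
Clay% = 17 / 83 * 100 = 20.4819%

Answer: 20.4819%


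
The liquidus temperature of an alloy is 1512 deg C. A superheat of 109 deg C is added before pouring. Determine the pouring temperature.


Formula: T_pour = T_melt + Superheat
T_pour = 1512 + 109 = 1621 deg C

1621 deg C


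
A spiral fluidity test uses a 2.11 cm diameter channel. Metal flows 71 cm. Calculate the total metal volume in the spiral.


Formula: V = pi * (d/2)^2 * L  (cylinder volume)
Radius = 2.11/2 = 1.055 cm
V = pi * 1.055^2 * 71 = 248.2637 cm^3


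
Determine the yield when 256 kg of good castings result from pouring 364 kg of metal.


Formula: Casting Yield = (W_good / W_total) * 100
Yield = (256 kg / 364 kg) * 100 = 70.3297%

70.3297%


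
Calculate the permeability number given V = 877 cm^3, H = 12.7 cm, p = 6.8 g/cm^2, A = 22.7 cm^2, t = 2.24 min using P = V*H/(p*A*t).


Formula: Permeability Number P = (V * H) / (p * A * t)
Numerator: V * H = 877 * 12.7 = 11137.9
Denominator: p * A * t = 6.8 * 22.7 * 2.24 = 345.7664
P = 11137.9 / 345.7664 = 32.2122

Final answer: 32.2122


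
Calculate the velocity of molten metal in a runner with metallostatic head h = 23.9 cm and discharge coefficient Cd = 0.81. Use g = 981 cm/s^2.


Formula: v = Cd * sqrt(2 * g * h)  (Torricelli with discharge coefficient)
2*g*h = 2 * 981 * 23.9 = 46891.8 cm^2/s^2
sqrt(46891.8) = 216.54515 cm/s
v = 0.81 * 216.54515 = 175.4016 cm/s

175.4016 cm/s


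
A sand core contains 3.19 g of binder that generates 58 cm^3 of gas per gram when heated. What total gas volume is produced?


Formula: V_gas = W_binder * gas_evolution_rate
V = 3.19 g * 58 cm^3/g = 185.0200 cm^3

Answer: 185.0200 cm^3


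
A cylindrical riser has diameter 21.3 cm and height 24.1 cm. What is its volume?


Formula: V = pi * (D/2)^2 * H  (cylinder volume)
Radius = D/2 = 21.3/2 = 10.65 cm
V = pi * 10.65^2 * 24.1 = 8587.4878 cm^3


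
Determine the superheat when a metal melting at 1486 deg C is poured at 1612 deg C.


Formula: Superheat = T_pour - T_melt
Superheat = 1612 - 1486 = 126 deg C

126 deg C


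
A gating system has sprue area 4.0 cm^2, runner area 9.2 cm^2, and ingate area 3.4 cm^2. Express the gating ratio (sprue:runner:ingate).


Sprue:Runner:Ingate = 1 : 9.2/4.0 : 3.4/4.0 = 1:2.30:0.85

Final answer: 1:2.30:0.85


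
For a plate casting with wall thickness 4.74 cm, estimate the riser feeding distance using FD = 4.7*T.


Formula: FD = 4.7 * T  (riser feeding-distance rule)
FD = 4.7 * 4.74 cm = 22.2780 cm


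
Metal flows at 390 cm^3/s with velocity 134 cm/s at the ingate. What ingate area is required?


Formula: A_ingate = Q / v  (continuity equation)
A = 390 cm^3/s / 134 cm/s = 2.9104 cm^2

2.9104 cm^2


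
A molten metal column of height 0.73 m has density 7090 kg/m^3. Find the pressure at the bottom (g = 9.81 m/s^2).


Formula: P = rho * g * h
rho * g = 7090 * 9.81 = 69552.9 N/m^3
P = 69552.9 * 0.73 = 50773.6170 Pa

Final answer: 50773.6170 Pa


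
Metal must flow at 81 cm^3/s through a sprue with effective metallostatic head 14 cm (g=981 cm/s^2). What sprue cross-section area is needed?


Formula: v = sqrt(2*g*h), A = Q/v
Velocity: v = sqrt(2 * 981 * 14) = sqrt(27468) = 165.7347 cm/s
Sprue area: A = Q / v = 81 / 165.7347 = 0.4887 cm^2

0.4887 cm^2


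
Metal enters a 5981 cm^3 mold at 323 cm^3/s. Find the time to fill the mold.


Formula: t_fill = V_mold / Q_flow
t = 5981 cm^3 / 323 cm^3/s = 18.5170 s

Answer: 18.5170 s


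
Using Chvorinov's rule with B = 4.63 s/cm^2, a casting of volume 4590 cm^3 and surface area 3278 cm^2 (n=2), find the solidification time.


Formula: t_s = B * (V/A)^n  (Chvorinov's rule, n=2)
Modulus M = V/A = 4590/3278 = 1.400244 cm
M^2 = 1.400244^2 = 1.960683 cm^2
t_s = 4.63 * 1.960683 = 9.0780 s

Final answer: 9.0780 s


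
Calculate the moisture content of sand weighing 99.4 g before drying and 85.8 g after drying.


Formula: MC = (W_wet - W_dry) / W_wet * 100
Water mass = 99.4 - 85.8 = 13.6 g
MC = 13.6 / 99.4 * 100 = 13.6821%

13.6821%


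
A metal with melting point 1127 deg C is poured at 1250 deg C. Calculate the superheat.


Formula: Superheat = T_pour - T_melt
Superheat = 1250 - 1127 = 123 deg C


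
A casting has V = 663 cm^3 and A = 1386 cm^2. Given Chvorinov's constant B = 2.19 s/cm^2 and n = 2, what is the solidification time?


Formula: t_s = B * (V/A)^n  (Chvorinov's rule, n=2)
Modulus M = V/A = 663/1386 = 0.478355 cm
M^2 = 0.478355^2 = 0.228824 cm^2
t_s = 2.19 * 0.228824 = 0.5011 s

Answer: 0.5011 s


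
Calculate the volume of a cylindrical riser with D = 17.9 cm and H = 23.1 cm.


Formula: V = pi * (D/2)^2 * H  (cylinder volume)
Radius = D/2 = 17.9/2 = 8.95 cm
V = pi * 8.95^2 * 23.1 = 5813.1017 cm^3

Answer: 5813.1017 cm^3


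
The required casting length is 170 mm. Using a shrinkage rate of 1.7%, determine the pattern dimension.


Formula: L_pattern = L_casting * (1 + shrinkage_rate/100)
Shrinkage factor = 1 + 1.7/100 = 1.017
L_pattern = 170 mm * 1.017 = 172.8900 mm


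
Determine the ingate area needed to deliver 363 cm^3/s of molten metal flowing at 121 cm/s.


Formula: A_ingate = Q / v  (continuity equation)
A = 363 cm^3/s / 121 cm/s = 3.0000 cm^2

Final answer: 3.0000 cm^2


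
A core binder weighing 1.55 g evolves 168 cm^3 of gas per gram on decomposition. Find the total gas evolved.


Formula: V_gas = W_binder * gas_evolution_rate
V = 1.55 g * 168 cm^3/g = 260.4000 cm^3

260.4000 cm^3


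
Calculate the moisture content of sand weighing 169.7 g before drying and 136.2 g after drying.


Formula: MC = (W_wet - W_dry) / W_wet * 100
Water mass = 169.7 - 136.2 = 33.5 g
MC = 33.5 / 169.7 * 100 = 19.7407%

Final answer: 19.7407%


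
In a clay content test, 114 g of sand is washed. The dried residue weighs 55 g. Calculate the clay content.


Formula: Clay% = (W_total - W_washed) / W_total * 100
Clay mass = 114 - 55 = 59 g
Clay% = 59 / 114 * 100 = 51.7544%

51.7544%


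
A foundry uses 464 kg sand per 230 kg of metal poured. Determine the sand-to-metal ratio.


Formula: Sand-to-Metal Ratio = W_sand / W_metal
Ratio = 464 kg / 230 kg = 2.0174

2.0174


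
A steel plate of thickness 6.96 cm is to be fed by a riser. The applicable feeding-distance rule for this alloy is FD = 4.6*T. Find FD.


Formula: FD = 4.6 * T  (riser feeding-distance rule)
FD = 4.6 * 6.96 cm = 32.0160 cm

32.0160 cm


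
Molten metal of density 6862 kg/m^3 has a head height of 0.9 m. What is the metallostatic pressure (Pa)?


Formula: P = rho * g * h
rho * g = 6862 * 9.81 = 67316.22 N/m^3
P = 67316.22 * 0.9 = 60584.5980 Pa

60584.5980 Pa


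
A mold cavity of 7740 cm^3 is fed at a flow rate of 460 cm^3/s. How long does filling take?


Formula: t_fill = V_mold / Q_flow
t = 7740 cm^3 / 460 cm^3/s = 16.8261 s

Final answer: 16.8261 s


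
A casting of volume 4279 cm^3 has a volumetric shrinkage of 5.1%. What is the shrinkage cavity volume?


Formula: V_shrink = V_casting * shrinkage_pct / 100
V_shrink = 4279 cm^3 * 5.1 / 100 = 218.2290 cm^3

218.2290 cm^3


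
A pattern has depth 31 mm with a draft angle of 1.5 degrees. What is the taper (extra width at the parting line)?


Formula: taper = depth * tan(draft_angle)
tan(1.5 deg) = 0.0261859
taper = 31 mm * 0.0261859 = 0.8118 mm

0.8118 mm


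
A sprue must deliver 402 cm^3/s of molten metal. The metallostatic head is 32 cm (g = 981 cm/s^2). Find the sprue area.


Formula: v = sqrt(2*g*h), A = Q/v
Velocity: v = sqrt(2 * 981 * 32) = sqrt(62784) = 250.5674 cm/s
Sprue area: A = Q / v = 402 / 250.5674 = 1.6044 cm^2

Answer: 1.6044 cm^2


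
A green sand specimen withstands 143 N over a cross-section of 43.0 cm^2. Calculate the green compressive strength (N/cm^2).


Formula: Compressive Strength = Force / Area
Strength = 143 N / 43.0 cm^2 = 3.3256 N/cm^2


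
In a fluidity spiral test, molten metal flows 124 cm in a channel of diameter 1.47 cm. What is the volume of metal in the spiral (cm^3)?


Formula: V = pi * (d/2)^2 * L  (cylinder volume)
Radius = 1.47/2 = 0.735 cm
V = pi * 0.735^2 * 124 = 210.4487 cm^3

Final answer: 210.4487 cm^3


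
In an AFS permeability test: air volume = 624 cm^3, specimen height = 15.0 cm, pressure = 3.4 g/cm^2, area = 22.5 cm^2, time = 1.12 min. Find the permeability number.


Formula: Permeability Number P = (V * H) / (p * A * t)
Numerator: V * H = 624 * 15.0 = 9360.0
Denominator: p * A * t = 3.4 * 22.5 * 1.12 = 85.68
P = 9360.0 / 85.68 = 109.2437

Answer: 109.2437


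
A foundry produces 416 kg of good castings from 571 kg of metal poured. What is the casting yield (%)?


Formula: Casting Yield = (W_good / W_total) * 100
Yield = (416 kg / 571 kg) * 100 = 72.8546%


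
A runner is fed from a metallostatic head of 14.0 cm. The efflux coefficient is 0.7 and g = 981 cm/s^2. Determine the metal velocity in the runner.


Formula: v = Cd * sqrt(2 * g * h)  (Torricelli with discharge coefficient)
2*g*h = 2 * 981 * 14.0 = 27468.0 cm^2/s^2
sqrt(27468.0) = 165.73473 cm/s
v = 0.7 * 165.73473 = 116.0143 cm/s

Answer: 116.0143 cm/s


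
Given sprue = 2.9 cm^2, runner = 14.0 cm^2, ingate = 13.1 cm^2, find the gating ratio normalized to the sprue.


Sprue:Runner:Ingate = 1 : 14.0/2.9 : 13.1/2.9 = 1:4.83:4.52


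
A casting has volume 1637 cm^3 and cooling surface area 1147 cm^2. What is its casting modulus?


Formula: Casting Modulus M = V / A
M = 1637 cm^3 / 1147 cm^2 = 1.4272 cm

Final answer: 1.4272 cm


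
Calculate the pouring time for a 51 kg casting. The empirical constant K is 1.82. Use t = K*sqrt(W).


Formula: t = K * sqrt(W)
sqrt(W) = sqrt(51) = 7.14143
t = 1.82 * 7.14143 = 12.9974 s

Final answer: 12.9974 s


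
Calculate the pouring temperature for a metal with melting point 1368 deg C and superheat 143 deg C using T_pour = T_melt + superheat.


Formula: T_pour = T_melt + Superheat
T_pour = 1368 + 143 = 1511 deg C

1511 deg C


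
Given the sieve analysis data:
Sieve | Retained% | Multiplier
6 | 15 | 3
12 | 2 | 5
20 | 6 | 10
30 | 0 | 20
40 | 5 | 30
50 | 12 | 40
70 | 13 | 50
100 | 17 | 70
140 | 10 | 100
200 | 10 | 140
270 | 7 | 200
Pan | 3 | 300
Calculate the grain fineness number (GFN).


Formula: GFN = sum(pct * multiplier) / sum(pct)
sum(pct * multiplier) = 7285
sum(pct) = 100
GFN = 7285 / 100 = 72.85

Final answer: 72.85


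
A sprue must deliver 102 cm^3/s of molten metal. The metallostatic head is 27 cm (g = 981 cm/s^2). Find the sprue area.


Formula: v = sqrt(2*g*h), A = Q/v
Velocity: v = sqrt(2 * 981 * 27) = sqrt(52974) = 230.1608 cm/s
Sprue area: A = Q / v = 102 / 230.1608 = 0.4432 cm^2


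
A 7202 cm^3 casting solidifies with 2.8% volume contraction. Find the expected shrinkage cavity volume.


Formula: V_shrink = V_casting * shrinkage_pct / 100
V_shrink = 7202 cm^3 * 2.8 / 100 = 201.6560 cm^3

201.6560 cm^3


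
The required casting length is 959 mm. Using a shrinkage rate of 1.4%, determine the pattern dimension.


Formula: L_pattern = L_casting * (1 + shrinkage_rate/100)
Shrinkage factor = 1 + 1.4/100 = 1.014
L_pattern = 959 mm * 1.014 = 972.4260 mm

972.4260 mm


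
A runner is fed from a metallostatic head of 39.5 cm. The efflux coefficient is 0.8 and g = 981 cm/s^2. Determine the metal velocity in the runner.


Formula: v = Cd * sqrt(2 * g * h)  (Torricelli with discharge coefficient)
2*g*h = 2 * 981 * 39.5 = 77499.0 cm^2/s^2
sqrt(77499.0) = 278.38642 cm/s
v = 0.8 * 278.38642 = 222.7091 cm/s


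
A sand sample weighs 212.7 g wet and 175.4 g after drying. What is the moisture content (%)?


Formula: MC = (W_wet - W_dry) / W_wet * 100
Water mass = 212.7 - 175.4 = 37.3 g
MC = 37.3 / 212.7 * 100 = 17.5364%

Final answer: 17.5364%


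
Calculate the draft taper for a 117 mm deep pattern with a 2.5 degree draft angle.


Formula: taper = depth * tan(draft_angle)
tan(2.5 deg) = 0.0436609
taper = 117 mm * 0.0436609 = 5.1083 mm

5.1083 mm


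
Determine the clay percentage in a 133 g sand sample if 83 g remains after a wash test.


Formula: Clay% = (W_total - W_washed) / W_total * 100
Clay mass = 133 - 83 = 50 g
Clay% = 50 / 133 * 100 = 37.5940%

37.5940%


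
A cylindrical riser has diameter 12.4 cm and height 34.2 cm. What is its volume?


Formula: V = pi * (D/2)^2 * H  (cylinder volume)
Radius = D/2 = 12.4/2 = 6.2 cm
V = pi * 6.2^2 * 34.2 = 4130.0885 cm^3

4130.0885 cm^3


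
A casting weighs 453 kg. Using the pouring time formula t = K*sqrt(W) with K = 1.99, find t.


Formula: t = K * sqrt(W)
sqrt(W) = sqrt(453) = 21.28380
t = 1.99 * 21.28380 = 42.3548 s


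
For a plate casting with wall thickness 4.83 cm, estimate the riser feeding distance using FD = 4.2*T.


Formula: FD = 4.2 * T  (riser feeding-distance rule)
FD = 4.2 * 4.83 cm = 20.2860 cm

Final answer: 20.2860 cm


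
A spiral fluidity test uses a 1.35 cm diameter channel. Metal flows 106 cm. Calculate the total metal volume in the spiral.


Formula: V = pi * (d/2)^2 * L  (cylinder volume)
Radius = 1.35/2 = 0.675 cm
V = pi * 0.675^2 * 106 = 151.7271 cm^3


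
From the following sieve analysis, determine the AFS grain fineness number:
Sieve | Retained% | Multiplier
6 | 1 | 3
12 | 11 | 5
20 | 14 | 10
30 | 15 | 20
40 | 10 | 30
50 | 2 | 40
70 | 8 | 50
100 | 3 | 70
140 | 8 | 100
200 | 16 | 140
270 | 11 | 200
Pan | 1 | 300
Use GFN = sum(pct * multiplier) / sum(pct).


Formula: GFN = sum(pct * multiplier) / sum(pct)
sum(pct * multiplier) = 7028
sum(pct) = 100
GFN = 7028 / 100 = 70.28

Final answer: 70.28


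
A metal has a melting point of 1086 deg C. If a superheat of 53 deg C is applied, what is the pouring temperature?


Formula: T_pour = T_melt + Superheat
T_pour = 1086 + 53 = 1139 deg C


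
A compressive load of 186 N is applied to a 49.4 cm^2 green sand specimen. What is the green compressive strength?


Formula: Compressive Strength = Force / Area
Strength = 186 N / 49.4 cm^2 = 3.7652 N/cm^2


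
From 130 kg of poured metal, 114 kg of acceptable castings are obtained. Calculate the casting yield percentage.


Formula: Casting Yield = (W_good / W_total) * 100
Yield = (114 kg / 130 kg) * 100 = 87.6923%

Final answer: 87.6923%


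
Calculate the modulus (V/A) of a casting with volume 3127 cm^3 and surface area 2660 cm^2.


Formula: Casting Modulus M = V / A
M = 3127 cm^3 / 2660 cm^2 = 1.1756 cm

1.1756 cm


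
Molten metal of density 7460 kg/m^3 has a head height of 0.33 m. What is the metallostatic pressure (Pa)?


Formula: P = rho * g * h
rho * g = 7460 * 9.81 = 73182.6 N/m^3
P = 73182.6 * 0.33 = 24150.2580 Pa

24150.2580 Pa


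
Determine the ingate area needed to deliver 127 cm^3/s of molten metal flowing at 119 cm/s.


Formula: A_ingate = Q / v  (continuity equation)
A = 127 cm^3/s / 119 cm/s = 1.0672 cm^2

Final answer: 1.0672 cm^2
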